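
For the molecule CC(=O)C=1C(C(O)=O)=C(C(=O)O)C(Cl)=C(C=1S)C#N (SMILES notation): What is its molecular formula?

C11H6ClNO5S

Walk through each heavy atom and fill implicit hydrogens from standard valence (C 4, N 3, O 2, S 2, halogen 1):
  atom 1: C, bond orders sum to 1 (valence 4) → 3 H
  atom 2: C, bond orders sum to 4 (valence 4) → 0 H
  atom 3: O, bond orders sum to 2 (valence 2) → 0 H
  atom 4: C, bond orders sum to 4 (valence 4) → 0 H
  atom 5: C, bond orders sum to 4 (valence 4) → 0 H
  atom 6: C, bond orders sum to 4 (valence 4) → 0 H
  atom 7: O, bond orders sum to 1 (valence 2) → 1 H
  atom 8: O, bond orders sum to 2 (valence 2) → 0 H
  atom 9: C, bond orders sum to 4 (valence 4) → 0 H
  atom 10: C, bond orders sum to 4 (valence 4) → 0 H
  atom 11: O, bond orders sum to 2 (valence 2) → 0 H
  atom 12: O, bond orders sum to 1 (valence 2) → 1 H
  atom 13: C, bond orders sum to 4 (valence 4) → 0 H
  atom 14: Cl (halogen, monovalent) → 0 H
  atom 15: C, bond orders sum to 4 (valence 4) → 0 H
  atom 16: C, bond orders sum to 4 (valence 4) → 0 H
  atom 17: S, bond orders sum to 1 (valence 2) → 1 H
  atom 18: C, bond orders sum to 4 (valence 4) → 0 H
  atom 19: N, bond orders sum to 3 (valence 3) → 0 H
Totals → C:11, H:6, Cl:1, N:1, O:5, S:1.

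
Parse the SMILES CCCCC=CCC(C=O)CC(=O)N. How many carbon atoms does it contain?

Count every carbon token in the SMILES (each C, including those in ring-closure positions and inside branches).
Carbon count: 11.

11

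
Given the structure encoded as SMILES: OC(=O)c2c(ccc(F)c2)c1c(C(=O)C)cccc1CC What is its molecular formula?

C17H15FO3

Walk through each heavy atom and fill implicit hydrogens from standard valence (C 4, N 3, O 2, S 2, halogen 1); for lowercase aromatic atoms, an aromatic c carries 1 H when it has two neighbours and 0 H with three, and aromatic n carries 0 H:
  atom 1: O, bond orders sum to 1 (valence 2) → 1 H
  atom 2: C, bond orders sum to 4 (valence 4) → 0 H
  atom 3: O, bond orders sum to 2 (valence 2) → 0 H
  atom 4: aromatic c, 3 neighbours → 0 H
  atom 5: aromatic c, 3 neighbours → 0 H
  atom 6: aromatic c, 2 neighbours → 1 H
  atom 7: aromatic c, 2 neighbours → 1 H
  atom 8: aromatic c, 3 neighbours → 0 H
  atom 9: F (halogen, monovalent) → 0 H
  atom 10: aromatic c, 2 neighbours → 1 H
  atom 11: aromatic c, 3 neighbours → 0 H
  atom 12: aromatic c, 3 neighbours → 0 H
  atom 13: C, bond orders sum to 4 (valence 4) → 0 H
  atom 14: O, bond orders sum to 2 (valence 2) → 0 H
  atom 15: C, bond orders sum to 1 (valence 4) → 3 H
  atom 16: aromatic c, 2 neighbours → 1 H
  atom 17: aromatic c, 2 neighbours → 1 H
  atom 18: aromatic c, 2 neighbours → 1 H
  atom 19: aromatic c, 3 neighbours → 0 H
  atom 20: C, bond orders sum to 2 (valence 4) → 2 H
  atom 21: C, bond orders sum to 1 (valence 4) → 3 H
Totals → C:17, H:15, F:1, O:3.
In Hill order: C17H15FO3.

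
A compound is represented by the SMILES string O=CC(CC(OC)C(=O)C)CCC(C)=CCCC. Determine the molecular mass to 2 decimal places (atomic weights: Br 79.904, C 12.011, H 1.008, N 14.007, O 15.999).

First, the molecular formula is C15H26O3 (counting implicit H from valence).
  C: 15 × 12.011 = 180.165
  H: 26 × 1.008 = 26.208
  O: 3 × 15.999 = 47.997
Sum: 15×12.011 + 26×1.008 + 3×15.999 = 254.370 → 254.37 g/mol.

254.37 g/mol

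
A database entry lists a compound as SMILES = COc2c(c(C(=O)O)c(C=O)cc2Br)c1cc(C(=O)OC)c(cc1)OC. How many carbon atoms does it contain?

Count every carbon token in the SMILES (each C, including those in ring-closure positions and inside branches).
Carbon count: 18.

18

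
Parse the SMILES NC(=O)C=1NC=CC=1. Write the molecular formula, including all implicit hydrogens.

Walk through each heavy atom and fill implicit hydrogens from standard valence (C 4, N 3, O 2, S 2, halogen 1):
  atom 1: N, bond orders sum to 1 (valence 3) → 2 H
  atom 2: C, bond orders sum to 4 (valence 4) → 0 H
  atom 3: O, bond orders sum to 2 (valence 2) → 0 H
  atom 4: C, bond orders sum to 4 (valence 4) → 0 H
  atom 5: N, bond orders sum to 2 (valence 3) → 1 H
  atom 6: C, bond orders sum to 3 (valence 4) → 1 H
  atom 7: C, bond orders sum to 3 (valence 4) → 1 H
  atom 8: C, bond orders sum to 3 (valence 4) → 1 H
Totals → C:5, H:6, N:2, O:1.
In Hill order: C5H6N2O.

C5H6N2O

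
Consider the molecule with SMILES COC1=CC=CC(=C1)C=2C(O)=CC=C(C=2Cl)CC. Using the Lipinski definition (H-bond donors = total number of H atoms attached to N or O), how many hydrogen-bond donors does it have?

1

Donors: find every N or O and count the H atoms it carries.
  atom 2 (O): bond orders sum to 2 → 0 H
  atom 11 (O): bond orders sum to 1 → 1 H
Lipinski HBD = 1.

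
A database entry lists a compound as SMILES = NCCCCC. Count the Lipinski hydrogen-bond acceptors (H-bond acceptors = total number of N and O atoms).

1

N atoms: 1; O atoms: 0.
Lipinski HBA = 1 + 0 = 1.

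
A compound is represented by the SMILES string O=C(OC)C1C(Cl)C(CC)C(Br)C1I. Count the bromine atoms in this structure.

Scan the SMILES for Br atoms (remember two-letter symbols like Cl and Br are single atoms).
Bromine count: 1.

1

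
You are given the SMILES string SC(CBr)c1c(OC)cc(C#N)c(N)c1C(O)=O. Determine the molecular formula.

C11H11BrN2O3S

Walk through each heavy atom and fill implicit hydrogens from standard valence (C 4, N 3, O 2, S 2, halogen 1); for lowercase aromatic atoms, an aromatic c carries 1 H when it has two neighbours and 0 H with three, and aromatic n carries 0 H:
  atom 1: S, bond orders sum to 1 (valence 2) → 1 H
  atom 2: C, bond orders sum to 3 (valence 4) → 1 H
  atom 3: C, bond orders sum to 2 (valence 4) → 2 H
  atom 4: Br (halogen, monovalent) → 0 H
  atom 5: aromatic c, 3 neighbours → 0 H
  atom 6: aromatic c, 3 neighbours → 0 H
  atom 7: O, bond orders sum to 2 (valence 2) → 0 H
  atom 8: C, bond orders sum to 1 (valence 4) → 3 H
  atom 9: aromatic c, 2 neighbours → 1 H
  atom 10: aromatic c, 3 neighbours → 0 H
  atom 11: C, bond orders sum to 4 (valence 4) → 0 H
  atom 12: N, bond orders sum to 3 (valence 3) → 0 H
  atom 13: aromatic c, 3 neighbours → 0 H
  atom 14: N, bond orders sum to 1 (valence 3) → 2 H
  atom 15: aromatic c, 3 neighbours → 0 H
  atom 16: C, bond orders sum to 4 (valence 4) → 0 H
  atom 17: O, bond orders sum to 1 (valence 2) → 1 H
  atom 18: O, bond orders sum to 2 (valence 2) → 0 H
Totals → C:11, H:11, Br:1, N:2, O:3, S:1.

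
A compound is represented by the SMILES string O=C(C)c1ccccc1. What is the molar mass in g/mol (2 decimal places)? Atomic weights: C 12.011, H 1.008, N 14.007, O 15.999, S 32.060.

120.15 g/mol

First, the molecular formula is C8H8O (counting implicit H from valence).
  C: 8 × 12.011 = 96.088
  H: 8 × 1.008 = 8.064
  O: 1 × 15.999 = 15.999
Sum: 8×12.011 + 8×1.008 + 1×15.999 = 120.151 → 120.15 g/mol.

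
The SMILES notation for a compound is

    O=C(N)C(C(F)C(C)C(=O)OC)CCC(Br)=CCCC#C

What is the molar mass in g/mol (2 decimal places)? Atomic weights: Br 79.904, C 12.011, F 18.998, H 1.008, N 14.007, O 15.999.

First, the molecular formula is C15H21BrFNO3 (counting implicit H from valence).
  Br: 1 × 79.904 = 79.904
  C: 15 × 12.011 = 180.165
  F: 1 × 18.998 = 18.998
  H: 21 × 1.008 = 21.168
  N: 1 × 14.007 = 14.007
  O: 3 × 15.999 = 47.997
Sum: 1×79.904 + 15×12.011 + 1×18.998 + 21×1.008 + 1×14.007 + 3×15.999 = 362.239 → 362.24 g/mol.

362.24 g/mol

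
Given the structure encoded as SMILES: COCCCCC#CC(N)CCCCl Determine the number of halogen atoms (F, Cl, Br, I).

1

Halogen atoms appear at heavy-atom position 14 (1×Cl).
Other groups present: 1 alkyne, 1 ether, 1 primary amine.
Halogen count: 1.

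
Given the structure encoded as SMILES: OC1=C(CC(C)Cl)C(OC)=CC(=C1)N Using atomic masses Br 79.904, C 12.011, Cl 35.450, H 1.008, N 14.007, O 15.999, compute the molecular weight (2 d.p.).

215.68 g/mol

First, the molecular formula is C10H14ClNO2 (counting implicit H from valence).
  C: 10 × 12.011 = 120.110
  Cl: 1 × 35.450 = 35.450
  H: 14 × 1.008 = 14.112
  N: 1 × 14.007 = 14.007
  O: 2 × 15.999 = 31.998
Sum: 10×12.011 + 1×35.450 + 14×1.008 + 1×14.007 + 2×15.999 = 215.677 → 215.68 g/mol.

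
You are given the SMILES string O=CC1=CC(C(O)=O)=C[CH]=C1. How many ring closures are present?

1

In SMILES, each pair of matching ring-closure digits denotes one ring-closing bond; the number of such bonds equals the number of independent rings.
Ring-closure bonds here: 1.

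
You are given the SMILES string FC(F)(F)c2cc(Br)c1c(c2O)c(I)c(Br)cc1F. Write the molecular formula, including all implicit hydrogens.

Walk through each heavy atom and fill implicit hydrogens from standard valence (C 4, N 3, O 2, S 2, halogen 1); for lowercase aromatic atoms, an aromatic c carries 1 H when it has two neighbours and 0 H with three, and aromatic n carries 0 H:
  atom 1: F (halogen, monovalent) → 0 H
  atom 2: C, bond orders sum to 4 (valence 4) → 0 H
  atom 3: F (halogen, monovalent) → 0 H
  atom 4: F (halogen, monovalent) → 0 H
  atom 5: aromatic c, 3 neighbours → 0 H
  atom 6: aromatic c, 2 neighbours → 1 H
  atom 7: aromatic c, 3 neighbours → 0 H
  atom 8: Br (halogen, monovalent) → 0 H
  atom 9: aromatic c, 3 neighbours → 0 H
  atom 10: aromatic c, 3 neighbours → 0 H
  atom 11: aromatic c, 3 neighbours → 0 H
  atom 12: O, bond orders sum to 1 (valence 2) → 1 H
  atom 13: aromatic c, 3 neighbours → 0 H
  atom 14: I (halogen, monovalent) → 0 H
  atom 15: aromatic c, 3 neighbours → 0 H
  atom 16: Br (halogen, monovalent) → 0 H
  atom 17: aromatic c, 2 neighbours → 1 H
  atom 18: aromatic c, 3 neighbours → 0 H
  atom 19: F (halogen, monovalent) → 0 H
Totals → C:11, H:3, Br:2, F:4, I:1, O:1.

C11H3Br2F4IO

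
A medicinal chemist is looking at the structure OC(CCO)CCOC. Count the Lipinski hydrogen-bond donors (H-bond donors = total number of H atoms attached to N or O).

Donors: find every N or O and count the H atoms it carries.
  atom 1 (O): bond orders sum to 1 → 1 H
  atom 5 (O): bond orders sum to 1 → 1 H
  atom 8 (O): bond orders sum to 2 → 0 H
Lipinski HBD = 2.

2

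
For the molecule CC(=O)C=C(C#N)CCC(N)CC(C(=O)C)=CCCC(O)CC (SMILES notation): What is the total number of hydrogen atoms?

28

Walk through each heavy atom and fill implicit hydrogens from standard valence (C 4, N 3, O 2, S 2, halogen 1):
  atom 1: C, bond orders sum to 1 (valence 4) → 3 H
  atom 2: C, bond orders sum to 4 (valence 4) → 0 H
  atom 3: O, bond orders sum to 2 (valence 2) → 0 H
  atom 4: C, bond orders sum to 3 (valence 4) → 1 H
  atom 5: C, bond orders sum to 4 (valence 4) → 0 H
  atom 6: C, bond orders sum to 4 (valence 4) → 0 H
  atom 7: N, bond orders sum to 3 (valence 3) → 0 H
  atom 8: C, bond orders sum to 2 (valence 4) → 2 H
  atom 9: C, bond orders sum to 2 (valence 4) → 2 H
  atom 10: C, bond orders sum to 3 (valence 4) → 1 H
  atom 11: N, bond orders sum to 1 (valence 3) → 2 H
  atom 12: C, bond orders sum to 2 (valence 4) → 2 H
  atom 13: C, bond orders sum to 4 (valence 4) → 0 H
  atom 14: C, bond orders sum to 4 (valence 4) → 0 H
  atom 15: O, bond orders sum to 2 (valence 2) → 0 H
  atom 16: C, bond orders sum to 1 (valence 4) → 3 H
  atom 17: C, bond orders sum to 3 (valence 4) → 1 H
  atom 18: C, bond orders sum to 2 (valence 4) → 2 H
  atom 19: C, bond orders sum to 2 (valence 4) → 2 H
  atom 20: C, bond orders sum to 3 (valence 4) → 1 H
  atom 21: O, bond orders sum to 1 (valence 2) → 1 H
  atom 22: C, bond orders sum to 2 (valence 4) → 2 H
  atom 23: C, bond orders sum to 1 (valence 4) → 3 H
Total hydrogens: 28.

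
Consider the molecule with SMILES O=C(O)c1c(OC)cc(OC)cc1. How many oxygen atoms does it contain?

4

Scan the SMILES for O atoms (remember two-letter symbols like Cl and Br are single atoms).
Oxygen count: 4.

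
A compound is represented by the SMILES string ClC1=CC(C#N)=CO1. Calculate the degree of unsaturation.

5

Molecular formula: C5H2ClNO.
DoU = (2C + 2 + N − H − X) / 2, where X is the halogen count and O/S are ignored.
    = (2·5 + 2 + 1 − 2 − 1) / 2 = 10 / 2 = 5.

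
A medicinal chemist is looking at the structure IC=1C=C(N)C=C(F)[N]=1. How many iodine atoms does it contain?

1

Scan the SMILES for I atoms (remember two-letter symbols like Cl and Br are single atoms).
Iodine count: 1.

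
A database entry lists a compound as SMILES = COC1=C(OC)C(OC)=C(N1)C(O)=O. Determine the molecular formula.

Walk through each heavy atom and fill implicit hydrogens from standard valence (C 4, N 3, O 2, S 2, halogen 1):
  atom 1: C, bond orders sum to 1 (valence 4) → 3 H
  atom 2: O, bond orders sum to 2 (valence 2) → 0 H
  atom 3: C, bond orders sum to 4 (valence 4) → 0 H
  atom 4: C, bond orders sum to 4 (valence 4) → 0 H
  atom 5: O, bond orders sum to 2 (valence 2) → 0 H
  atom 6: C, bond orders sum to 1 (valence 4) → 3 H
  atom 7: C, bond orders sum to 4 (valence 4) → 0 H
  atom 8: O, bond orders sum to 2 (valence 2) → 0 H
  atom 9: C, bond orders sum to 1 (valence 4) → 3 H
  atom 10: C, bond orders sum to 4 (valence 4) → 0 H
  atom 11: N, bond orders sum to 2 (valence 3) → 1 H
  atom 12: C, bond orders sum to 4 (valence 4) → 0 H
  atom 13: O, bond orders sum to 1 (valence 2) → 1 H
  atom 14: O, bond orders sum to 2 (valence 2) → 0 H
Totals → C:8, H:11, N:1, O:5.
In Hill order: C8H11NO5.

C8H11NO5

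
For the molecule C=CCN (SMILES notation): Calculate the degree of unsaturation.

Degree of unsaturation = (number of rings) + (number of π bonds).
Ring closures in the SMILES: 0.
π bonds: 1 double bond (each 1 DoU) → 1 DoU from unsaturation.
Total DoU = 0 + 1 = 1.

1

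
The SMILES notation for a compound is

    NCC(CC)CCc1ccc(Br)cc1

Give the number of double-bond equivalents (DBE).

4

Molecular formula: C12H18BrN.
DoU = (2C + 2 + N − H − X) / 2, where X is the halogen count and O/S are ignored.
    = (2·12 + 2 + 1 − 18 − 1) / 2 = 8 / 2 = 4.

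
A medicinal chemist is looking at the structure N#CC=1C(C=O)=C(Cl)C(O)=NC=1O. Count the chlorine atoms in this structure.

1

Scan the SMILES for Cl atoms (remember two-letter symbols like Cl and Br are single atoms).
Chlorine count: 1.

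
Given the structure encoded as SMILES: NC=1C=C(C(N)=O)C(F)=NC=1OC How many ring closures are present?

In SMILES, each pair of matching ring-closure digits denotes one ring-closing bond; the number of such bonds equals the number of independent rings.
Ring-closure bonds here: 1.

1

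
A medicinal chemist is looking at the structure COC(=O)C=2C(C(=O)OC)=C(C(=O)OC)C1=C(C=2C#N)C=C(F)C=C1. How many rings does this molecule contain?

In SMILES, each pair of matching ring-closure digits denotes one ring-closing bond; the number of such bonds equals the number of independent rings.
Ring-closure bonds here: 2.

2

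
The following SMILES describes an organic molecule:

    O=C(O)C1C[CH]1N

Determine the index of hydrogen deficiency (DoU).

2

Degree of unsaturation = (number of rings) + (number of π bonds).
Ring closures in the SMILES: 1.
π bonds: 1 double bond (each 1 DoU) → 1 DoU from unsaturation.
Total DoU = 1 + 1 = 2.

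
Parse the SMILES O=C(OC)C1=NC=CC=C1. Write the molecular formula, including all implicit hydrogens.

C7H7NO2

Walk through each heavy atom and fill implicit hydrogens from standard valence (C 4, N 3, O 2, S 2, halogen 1):
  atom 1: O, bond orders sum to 2 (valence 2) → 0 H
  atom 2: C, bond orders sum to 4 (valence 4) → 0 H
  atom 3: O, bond orders sum to 2 (valence 2) → 0 H
  atom 4: C, bond orders sum to 1 (valence 4) → 3 H
  atom 5: C, bond orders sum to 4 (valence 4) → 0 H
  atom 6: N, bond orders sum to 3 (valence 3) → 0 H
  atom 7: C, bond orders sum to 3 (valence 4) → 1 H
  atom 8: C, bond orders sum to 3 (valence 4) → 1 H
  atom 9: C, bond orders sum to 3 (valence 4) → 1 H
  atom 10: C, bond orders sum to 3 (valence 4) → 1 H
Totals → C:7, H:7, N:1, O:2.
In Hill order: C7H7NO2.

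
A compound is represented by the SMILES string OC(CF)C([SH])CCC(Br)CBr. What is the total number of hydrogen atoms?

Walk through each heavy atom and fill implicit hydrogens from standard valence (C 4, N 3, O 2, S 2, halogen 1):
  atom 1: O, bond orders sum to 1 (valence 2) → 1 H
  atom 2: C, bond orders sum to 3 (valence 4) → 1 H
  atom 3: C, bond orders sum to 2 (valence 4) → 2 H
  atom 4: F (halogen, monovalent) → 0 H
  atom 5: C, bond orders sum to 3 (valence 4) → 1 H
  atom 6: S with explicit H count 1
  atom 7: C, bond orders sum to 2 (valence 4) → 2 H
  atom 8: C, bond orders sum to 2 (valence 4) → 2 H
  atom 9: C, bond orders sum to 3 (valence 4) → 1 H
  atom 10: Br (halogen, monovalent) → 0 H
  atom 11: C, bond orders sum to 2 (valence 4) → 2 H
  atom 12: Br (halogen, monovalent) → 0 H
Total hydrogens: 13.

13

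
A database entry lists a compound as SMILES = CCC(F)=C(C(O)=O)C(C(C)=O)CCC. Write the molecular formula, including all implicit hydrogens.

C11H17FO3

Walk through each heavy atom and fill implicit hydrogens from standard valence (C 4, N 3, O 2, S 2, halogen 1):
  atom 1: C, bond orders sum to 1 (valence 4) → 3 H
  atom 2: C, bond orders sum to 2 (valence 4) → 2 H
  atom 3: C, bond orders sum to 4 (valence 4) → 0 H
  atom 4: F (halogen, monovalent) → 0 H
  atom 5: C, bond orders sum to 4 (valence 4) → 0 H
  atom 6: C, bond orders sum to 4 (valence 4) → 0 H
  atom 7: O, bond orders sum to 1 (valence 2) → 1 H
  atom 8: O, bond orders sum to 2 (valence 2) → 0 H
  atom 9: C, bond orders sum to 3 (valence 4) → 1 H
  atom 10: C, bond orders sum to 4 (valence 4) → 0 H
  atom 11: C, bond orders sum to 1 (valence 4) → 3 H
  atom 12: O, bond orders sum to 2 (valence 2) → 0 H
  atom 13: C, bond orders sum to 2 (valence 4) → 2 H
  atom 14: C, bond orders sum to 2 (valence 4) → 2 H
  atom 15: C, bond orders sum to 1 (valence 4) → 3 H
Totals → C:11, H:17, F:1, O:3.
In Hill order: C11H17FO3.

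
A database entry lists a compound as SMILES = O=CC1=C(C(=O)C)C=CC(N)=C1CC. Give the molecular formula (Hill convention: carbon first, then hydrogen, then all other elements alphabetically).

C11H13NO2

Walk through each heavy atom and fill implicit hydrogens from standard valence (C 4, N 3, O 2, S 2, halogen 1):
  atom 1: O, bond orders sum to 2 (valence 2) → 0 H
  atom 2: C, bond orders sum to 3 (valence 4) → 1 H
  atom 3: C, bond orders sum to 4 (valence 4) → 0 H
  atom 4: C, bond orders sum to 4 (valence 4) → 0 H
  atom 5: C, bond orders sum to 4 (valence 4) → 0 H
  atom 6: O, bond orders sum to 2 (valence 2) → 0 H
  atom 7: C, bond orders sum to 1 (valence 4) → 3 H
  atom 8: C, bond orders sum to 3 (valence 4) → 1 H
  atom 9: C, bond orders sum to 3 (valence 4) → 1 H
  atom 10: C, bond orders sum to 4 (valence 4) → 0 H
  atom 11: N, bond orders sum to 1 (valence 3) → 2 H
  atom 12: C, bond orders sum to 4 (valence 4) → 0 H
  atom 13: C, bond orders sum to 2 (valence 4) → 2 H
  atom 14: C, bond orders sum to 1 (valence 4) → 3 H
Totals → C:11, H:13, N:1, O:2.
In Hill order: C11H13NO2.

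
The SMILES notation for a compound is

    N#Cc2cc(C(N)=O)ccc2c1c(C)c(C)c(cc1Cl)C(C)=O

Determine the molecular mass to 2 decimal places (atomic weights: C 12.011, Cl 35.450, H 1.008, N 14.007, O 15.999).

First, the molecular formula is C18H15ClN2O2 (counting implicit H from valence).
  C: 18 × 12.011 = 216.198
  Cl: 1 × 35.450 = 35.450
  H: 15 × 1.008 = 15.120
  N: 2 × 14.007 = 28.014
  O: 2 × 15.999 = 31.998
Sum: 18×12.011 + 1×35.450 + 15×1.008 + 2×14.007 + 2×15.999 = 326.780 → 326.78 g/mol.

326.78 g/mol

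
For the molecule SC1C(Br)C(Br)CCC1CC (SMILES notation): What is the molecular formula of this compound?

Walk through each heavy atom and fill implicit hydrogens from standard valence (C 4, N 3, O 2, S 2, halogen 1):
  atom 1: S, bond orders sum to 1 (valence 2) → 1 H
  atom 2: C, bond orders sum to 3 (valence 4) → 1 H
  atom 3: C, bond orders sum to 3 (valence 4) → 1 H
  atom 4: Br (halogen, monovalent) → 0 H
  atom 5: C, bond orders sum to 3 (valence 4) → 1 H
  atom 6: Br (halogen, monovalent) → 0 H
  atom 7: C, bond orders sum to 2 (valence 4) → 2 H
  atom 8: C, bond orders sum to 2 (valence 4) → 2 H
  atom 9: C, bond orders sum to 3 (valence 4) → 1 H
  atom 10: C, bond orders sum to 2 (valence 4) → 2 H
  atom 11: C, bond orders sum to 1 (valence 4) → 3 H
Totals → C:8, H:14, Br:2, S:1.

C8H14Br2S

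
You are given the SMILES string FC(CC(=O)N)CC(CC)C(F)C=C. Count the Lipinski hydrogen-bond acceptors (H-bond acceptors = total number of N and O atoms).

N atoms: 1; O atoms: 1.
Lipinski HBA = 1 + 1 = 2.

2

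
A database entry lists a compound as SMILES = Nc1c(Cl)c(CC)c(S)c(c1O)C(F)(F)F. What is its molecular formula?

Walk through each heavy atom and fill implicit hydrogens from standard valence (C 4, N 3, O 2, S 2, halogen 1); for lowercase aromatic atoms, an aromatic c carries 1 H when it has two neighbours and 0 H with three, and aromatic n carries 0 H:
  atom 1: N, bond orders sum to 1 (valence 3) → 2 H
  atom 2: aromatic c, 3 neighbours → 0 H
  atom 3: aromatic c, 3 neighbours → 0 H
  atom 4: Cl (halogen, monovalent) → 0 H
  atom 5: aromatic c, 3 neighbours → 0 H
  atom 6: C, bond orders sum to 2 (valence 4) → 2 H
  atom 7: C, bond orders sum to 1 (valence 4) → 3 H
  atom 8: aromatic c, 3 neighbours → 0 H
  atom 9: S, bond orders sum to 1 (valence 2) → 1 H
  atom 10: aromatic c, 3 neighbours → 0 H
  atom 11: aromatic c, 3 neighbours → 0 H
  atom 12: O, bond orders sum to 1 (valence 2) → 1 H
  atom 13: C, bond orders sum to 4 (valence 4) → 0 H
  atom 14: F (halogen, monovalent) → 0 H
  atom 15: F (halogen, monovalent) → 0 H
  atom 16: F (halogen, monovalent) → 0 H
Totals → C:9, H:9, Cl:1, F:3, N:1, O:1, S:1.
In Hill order: C9H9ClF3NOS.

C9H9ClF3NOS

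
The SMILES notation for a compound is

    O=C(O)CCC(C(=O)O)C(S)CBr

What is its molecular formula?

C7H11BrO4S

Walk through each heavy atom and fill implicit hydrogens from standard valence (C 4, N 3, O 2, S 2, halogen 1):
  atom 1: O, bond orders sum to 2 (valence 2) → 0 H
  atom 2: C, bond orders sum to 4 (valence 4) → 0 H
  atom 3: O, bond orders sum to 1 (valence 2) → 1 H
  atom 4: C, bond orders sum to 2 (valence 4) → 2 H
  atom 5: C, bond orders sum to 2 (valence 4) → 2 H
  atom 6: C, bond orders sum to 3 (valence 4) → 1 H
  atom 7: C, bond orders sum to 4 (valence 4) → 0 H
  atom 8: O, bond orders sum to 2 (valence 2) → 0 H
  atom 9: O, bond orders sum to 1 (valence 2) → 1 H
  atom 10: C, bond orders sum to 3 (valence 4) → 1 H
  atom 11: S, bond orders sum to 1 (valence 2) → 1 H
  atom 12: C, bond orders sum to 2 (valence 4) → 2 H
  atom 13: Br (halogen, monovalent) → 0 H
Totals → C:7, H:11, Br:1, O:4, S:1.
In Hill order: C7H11BrO4S.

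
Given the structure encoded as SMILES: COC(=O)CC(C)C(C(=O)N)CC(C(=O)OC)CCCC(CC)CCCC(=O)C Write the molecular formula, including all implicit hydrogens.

C22H39NO6

Walk through each heavy atom and fill implicit hydrogens from standard valence (C 4, N 3, O 2, S 2, halogen 1):
  atom 1: C, bond orders sum to 1 (valence 4) → 3 H
  atom 2: O, bond orders sum to 2 (valence 2) → 0 H
  atom 3: C, bond orders sum to 4 (valence 4) → 0 H
  atom 4: O, bond orders sum to 2 (valence 2) → 0 H
  atom 5: C, bond orders sum to 2 (valence 4) → 2 H
  atom 6: C, bond orders sum to 3 (valence 4) → 1 H
  atom 7: C, bond orders sum to 1 (valence 4) → 3 H
  atom 8: C, bond orders sum to 3 (valence 4) → 1 H
  atom 9: C, bond orders sum to 4 (valence 4) → 0 H
  atom 10: O, bond orders sum to 2 (valence 2) → 0 H
  atom 11: N, bond orders sum to 1 (valence 3) → 2 H
  atom 12: C, bond orders sum to 2 (valence 4) → 2 H
  atom 13: C, bond orders sum to 3 (valence 4) → 1 H
  atom 14: C, bond orders sum to 4 (valence 4) → 0 H
  atom 15: O, bond orders sum to 2 (valence 2) → 0 H
  atom 16: O, bond orders sum to 2 (valence 2) → 0 H
  atom 17: C, bond orders sum to 1 (valence 4) → 3 H
  atom 18: C, bond orders sum to 2 (valence 4) → 2 H
  atom 19: C, bond orders sum to 2 (valence 4) → 2 H
  atom 20: C, bond orders sum to 2 (valence 4) → 2 H
  atom 21: C, bond orders sum to 3 (valence 4) → 1 H
  atom 22: C, bond orders sum to 2 (valence 4) → 2 H
  atom 23: C, bond orders sum to 1 (valence 4) → 3 H
  atom 24: C, bond orders sum to 2 (valence 4) → 2 H
  atom 25: C, bond orders sum to 2 (valence 4) → 2 H
  atom 26: C, bond orders sum to 2 (valence 4) → 2 H
  atom 27: C, bond orders sum to 4 (valence 4) → 0 H
  atom 28: O, bond orders sum to 2 (valence 2) → 0 H
  atom 29: C, bond orders sum to 1 (valence 4) → 3 H
Totals → C:22, H:39, N:1, O:6.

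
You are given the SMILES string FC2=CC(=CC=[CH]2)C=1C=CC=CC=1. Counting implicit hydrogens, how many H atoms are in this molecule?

9

Walk through each heavy atom and fill implicit hydrogens from standard valence (C 4, N 3, O 2, S 2, halogen 1):
  atom 1: F (halogen, monovalent) → 0 H
  atom 2: C, bond orders sum to 4 (valence 4) → 0 H
  atom 3: C, bond orders sum to 3 (valence 4) → 1 H
  atom 4: C, bond orders sum to 4 (valence 4) → 0 H
  atom 5: C, bond orders sum to 3 (valence 4) → 1 H
  atom 6: C, bond orders sum to 3 (valence 4) → 1 H
  atom 7: C with explicit H count 1
  atom 8: C, bond orders sum to 4 (valence 4) → 0 H
  atom 9: C, bond orders sum to 3 (valence 4) → 1 H
  atom 10: C, bond orders sum to 3 (valence 4) → 1 H
  atom 11: C, bond orders sum to 3 (valence 4) → 1 H
  atom 12: C, bond orders sum to 3 (valence 4) → 1 H
  atom 13: C, bond orders sum to 3 (valence 4) → 1 H
Total hydrogens: 9.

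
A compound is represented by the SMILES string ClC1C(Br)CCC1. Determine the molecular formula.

Walk through each heavy atom and fill implicit hydrogens from standard valence (C 4, N 3, O 2, S 2, halogen 1):
  atom 1: Cl (halogen, monovalent) → 0 H
  atom 2: C, bond orders sum to 3 (valence 4) → 1 H
  atom 3: C, bond orders sum to 3 (valence 4) → 1 H
  atom 4: Br (halogen, monovalent) → 0 H
  atom 5: C, bond orders sum to 2 (valence 4) → 2 H
  atom 6: C, bond orders sum to 2 (valence 4) → 2 H
  atom 7: C, bond orders sum to 2 (valence 4) → 2 H
Totals → C:5, H:8, Br:1, Cl:1.
In Hill order: C5H8BrCl.

C5H8BrCl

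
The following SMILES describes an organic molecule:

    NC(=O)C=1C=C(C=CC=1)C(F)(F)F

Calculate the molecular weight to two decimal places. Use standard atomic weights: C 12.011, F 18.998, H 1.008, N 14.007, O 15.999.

189.14 g/mol

First, the molecular formula is C8H6F3NO (counting implicit H from valence).
  C: 8 × 12.011 = 96.088
  F: 3 × 18.998 = 56.994
  H: 6 × 1.008 = 6.048
  N: 1 × 14.007 = 14.007
  O: 1 × 15.999 = 15.999
Sum: 8×12.011 + 3×18.998 + 6×1.008 + 1×14.007 + 1×15.999 = 189.136 → 189.14 g/mol.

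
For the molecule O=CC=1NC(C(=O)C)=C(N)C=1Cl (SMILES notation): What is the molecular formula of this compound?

Walk through each heavy atom and fill implicit hydrogens from standard valence (C 4, N 3, O 2, S 2, halogen 1):
  atom 1: O, bond orders sum to 2 (valence 2) → 0 H
  atom 2: C, bond orders sum to 3 (valence 4) → 1 H
  atom 3: C, bond orders sum to 4 (valence 4) → 0 H
  atom 4: N, bond orders sum to 2 (valence 3) → 1 H
  atom 5: C, bond orders sum to 4 (valence 4) → 0 H
  atom 6: C, bond orders sum to 4 (valence 4) → 0 H
  atom 7: O, bond orders sum to 2 (valence 2) → 0 H
  atom 8: C, bond orders sum to 1 (valence 4) → 3 H
  atom 9: C, bond orders sum to 4 (valence 4) → 0 H
  atom 10: N, bond orders sum to 1 (valence 3) → 2 H
  atom 11: C, bond orders sum to 4 (valence 4) → 0 H
  atom 12: Cl (halogen, monovalent) → 0 H
Totals → C:7, H:7, Cl:1, N:2, O:2.

C7H7ClN2O2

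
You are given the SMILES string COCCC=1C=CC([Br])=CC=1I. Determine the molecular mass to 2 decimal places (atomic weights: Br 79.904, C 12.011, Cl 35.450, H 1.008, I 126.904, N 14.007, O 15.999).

340.99 g/mol

First, the molecular formula is C9H10BrIO (counting implicit H from valence).
  Br: 1 × 79.904 = 79.904
  C: 9 × 12.011 = 108.099
  H: 10 × 1.008 = 10.080
  I: 1 × 126.904 = 126.904
  O: 1 × 15.999 = 15.999
Sum: 1×79.904 + 9×12.011 + 10×1.008 + 1×126.904 + 1×15.999 = 340.986 → 340.99 g/mol.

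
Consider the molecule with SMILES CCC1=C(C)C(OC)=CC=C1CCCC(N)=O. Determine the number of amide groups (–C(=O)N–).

1

The amide motif appears at heavy-atom position 15 in the SMILES.
Other groups present: 1 ether.
Amide count: 1.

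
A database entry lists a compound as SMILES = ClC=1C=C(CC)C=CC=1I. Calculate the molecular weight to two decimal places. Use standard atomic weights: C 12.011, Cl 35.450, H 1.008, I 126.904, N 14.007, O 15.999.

First, the molecular formula is C8H8ClI (counting implicit H from valence).
  C: 8 × 12.011 = 96.088
  Cl: 1 × 35.450 = 35.450
  H: 8 × 1.008 = 8.064
  I: 1 × 126.904 = 126.904
Sum: 8×12.011 + 1×35.450 + 8×1.008 + 1×126.904 = 266.506 → 266.51 g/mol.

266.51 g/mol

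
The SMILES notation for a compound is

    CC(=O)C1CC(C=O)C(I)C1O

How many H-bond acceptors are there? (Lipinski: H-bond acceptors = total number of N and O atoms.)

3

N atoms: 0; O atoms: 3.
Lipinski HBA = 0 + 3 = 3.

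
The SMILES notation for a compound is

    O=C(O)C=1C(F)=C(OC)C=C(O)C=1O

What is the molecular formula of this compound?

Walk through each heavy atom and fill implicit hydrogens from standard valence (C 4, N 3, O 2, S 2, halogen 1):
  atom 1: O, bond orders sum to 2 (valence 2) → 0 H
  atom 2: C, bond orders sum to 4 (valence 4) → 0 H
  atom 3: O, bond orders sum to 1 (valence 2) → 1 H
  atom 4: C, bond orders sum to 4 (valence 4) → 0 H
  atom 5: C, bond orders sum to 4 (valence 4) → 0 H
  atom 6: F (halogen, monovalent) → 0 H
  atom 7: C, bond orders sum to 4 (valence 4) → 0 H
  atom 8: O, bond orders sum to 2 (valence 2) → 0 H
  atom 9: C, bond orders sum to 1 (valence 4) → 3 H
  atom 10: C, bond orders sum to 3 (valence 4) → 1 H
  atom 11: C, bond orders sum to 4 (valence 4) → 0 H
  atom 12: O, bond orders sum to 1 (valence 2) → 1 H
  atom 13: C, bond orders sum to 4 (valence 4) → 0 H
  atom 14: O, bond orders sum to 1 (valence 2) → 1 H
Totals → C:8, H:7, F:1, O:5.

C8H7FO5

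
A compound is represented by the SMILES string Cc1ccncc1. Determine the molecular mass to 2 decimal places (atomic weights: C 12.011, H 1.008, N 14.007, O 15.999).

93.13 g/mol

First, the molecular formula is C6H7N (counting implicit H from valence).
  C: 6 × 12.011 = 72.066
  H: 7 × 1.008 = 7.056
  N: 1 × 14.007 = 14.007
Sum: 6×12.011 + 7×1.008 + 1×14.007 = 93.129 → 93.13 g/mol.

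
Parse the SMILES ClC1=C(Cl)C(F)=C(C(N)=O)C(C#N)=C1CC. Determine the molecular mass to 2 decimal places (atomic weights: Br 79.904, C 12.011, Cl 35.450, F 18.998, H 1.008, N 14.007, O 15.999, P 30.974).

261.08 g/mol

First, the molecular formula is C10H7Cl2FN2O (counting implicit H from valence).
  C: 10 × 12.011 = 120.110
  Cl: 2 × 35.450 = 70.900
  F: 1 × 18.998 = 18.998
  H: 7 × 1.008 = 7.056
  N: 2 × 14.007 = 28.014
  O: 1 × 15.999 = 15.999
Sum: 10×12.011 + 2×35.450 + 1×18.998 + 7×1.008 + 2×14.007 + 1×15.999 = 261.077 → 261.08 g/mol.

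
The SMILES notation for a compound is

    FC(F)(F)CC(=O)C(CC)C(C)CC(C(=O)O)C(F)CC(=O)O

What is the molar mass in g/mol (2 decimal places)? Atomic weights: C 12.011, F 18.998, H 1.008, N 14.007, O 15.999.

First, the molecular formula is C14H20F4O5 (counting implicit H from valence).
  C: 14 × 12.011 = 168.154
  F: 4 × 18.998 = 75.992
  H: 20 × 1.008 = 20.160
  O: 5 × 15.999 = 79.995
Sum: 14×12.011 + 4×18.998 + 20×1.008 + 5×15.999 = 344.301 → 344.30 g/mol.

344.30 g/mol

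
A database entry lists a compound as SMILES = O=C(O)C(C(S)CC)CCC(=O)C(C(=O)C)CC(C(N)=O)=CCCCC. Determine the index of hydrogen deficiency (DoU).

5

Degree of unsaturation = (number of rings) + (number of π bonds).
Ring closures in the SMILES: 0.
π bonds: 5 double bonds (each 1 DoU) → 5 DoU from unsaturation.
Total DoU = 0 + 5 = 5.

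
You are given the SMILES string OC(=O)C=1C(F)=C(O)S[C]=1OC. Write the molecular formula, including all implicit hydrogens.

C6H5FO4S

Walk through each heavy atom and fill implicit hydrogens from standard valence (C 4, N 3, O 2, S 2, halogen 1):
  atom 1: O, bond orders sum to 1 (valence 2) → 1 H
  atom 2: C, bond orders sum to 4 (valence 4) → 0 H
  atom 3: O, bond orders sum to 2 (valence 2) → 0 H
  atom 4: C, bond orders sum to 4 (valence 4) → 0 H
  atom 5: C, bond orders sum to 4 (valence 4) → 0 H
  atom 6: F (halogen, monovalent) → 0 H
  atom 7: C, bond orders sum to 4 (valence 4) → 0 H
  atom 8: O, bond orders sum to 1 (valence 2) → 1 H
  atom 9: S, bond orders sum to 2 (valence 2) → 0 H
  atom 10: C with explicit H count 0
  atom 11: O, bond orders sum to 2 (valence 2) → 0 H
  atom 12: C, bond orders sum to 1 (valence 4) → 3 H
Totals → C:6, H:5, F:1, O:4, S:1.
In Hill order: C6H5FO4S.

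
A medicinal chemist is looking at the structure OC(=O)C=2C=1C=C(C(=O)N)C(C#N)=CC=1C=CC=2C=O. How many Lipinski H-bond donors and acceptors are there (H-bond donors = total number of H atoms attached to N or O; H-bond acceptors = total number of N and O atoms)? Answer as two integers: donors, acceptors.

3, 6

Donors: find every N or O and count the H atoms it carries.
  atom 1 (O): bond orders sum to 1 → 1 H
  atom 3 (O): bond orders sum to 2 → 0 H
  atom 9 (O): bond orders sum to 2 → 0 H
  atom 10 (N): bond orders sum to 1 → 2 H
  atom 13 (N): bond orders sum to 3 → 0 H
  atom 20 (O): bond orders sum to 2 → 0 H
Lipinski HBD = 3.
Acceptors: N atoms = 2, O atoms = 4 → HBA = 6.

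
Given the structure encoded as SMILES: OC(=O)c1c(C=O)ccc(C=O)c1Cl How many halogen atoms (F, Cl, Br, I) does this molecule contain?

1

Halogen atoms appear at heavy-atom position 14 (1×Cl).
Other groups present: 2 aldehyde, 1 carboxylic acid.
Halogen count: 1.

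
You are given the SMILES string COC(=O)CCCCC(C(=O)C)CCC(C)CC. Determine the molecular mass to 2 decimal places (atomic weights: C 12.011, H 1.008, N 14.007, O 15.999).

256.39 g/mol

First, the molecular formula is C15H28O3 (counting implicit H from valence).
  C: 15 × 12.011 = 180.165
  H: 28 × 1.008 = 28.224
  O: 3 × 15.999 = 47.997
Sum: 15×12.011 + 28×1.008 + 3×15.999 = 256.386 → 256.39 g/mol.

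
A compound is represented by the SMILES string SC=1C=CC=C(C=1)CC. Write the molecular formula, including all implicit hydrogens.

Walk through each heavy atom and fill implicit hydrogens from standard valence (C 4, N 3, O 2, S 2, halogen 1):
  atom 1: S, bond orders sum to 1 (valence 2) → 1 H
  atom 2: C, bond orders sum to 4 (valence 4) → 0 H
  atom 3: C, bond orders sum to 3 (valence 4) → 1 H
  atom 4: C, bond orders sum to 3 (valence 4) → 1 H
  atom 5: C, bond orders sum to 3 (valence 4) → 1 H
  atom 6: C, bond orders sum to 4 (valence 4) → 0 H
  atom 7: C, bond orders sum to 3 (valence 4) → 1 H
  atom 8: C, bond orders sum to 2 (valence 4) → 2 H
  atom 9: C, bond orders sum to 1 (valence 4) → 3 H
Totals → C:8, H:10, S:1.

C8H10S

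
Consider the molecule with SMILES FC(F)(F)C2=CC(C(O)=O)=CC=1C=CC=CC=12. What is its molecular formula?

Walk through each heavy atom and fill implicit hydrogens from standard valence (C 4, N 3, O 2, S 2, halogen 1):
  atom 1: F (halogen, monovalent) → 0 H
  atom 2: C, bond orders sum to 4 (valence 4) → 0 H
  atom 3: F (halogen, monovalent) → 0 H
  atom 4: F (halogen, monovalent) → 0 H
  atom 5: C, bond orders sum to 4 (valence 4) → 0 H
  atom 6: C, bond orders sum to 3 (valence 4) → 1 H
  atom 7: C, bond orders sum to 4 (valence 4) → 0 H
  atom 8: C, bond orders sum to 4 (valence 4) → 0 H
  atom 9: O, bond orders sum to 1 (valence 2) → 1 H
  atom 10: O, bond orders sum to 2 (valence 2) → 0 H
  atom 11: C, bond orders sum to 3 (valence 4) → 1 H
  atom 12: C, bond orders sum to 4 (valence 4) → 0 H
  atom 13: C, bond orders sum to 3 (valence 4) → 1 H
  atom 14: C, bond orders sum to 3 (valence 4) → 1 H
  atom 15: C, bond orders sum to 3 (valence 4) → 1 H
  atom 16: C, bond orders sum to 3 (valence 4) → 1 H
  atom 17: C, bond orders sum to 4 (valence 4) → 0 H
Totals → C:12, H:7, F:3, O:2.
In Hill order: C12H7F3O2.

C12H7F3O2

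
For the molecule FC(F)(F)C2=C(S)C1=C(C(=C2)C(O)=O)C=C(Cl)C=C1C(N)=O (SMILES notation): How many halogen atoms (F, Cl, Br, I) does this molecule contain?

Halogen atoms appear at heavy-atom positions 1, 3, 4, 17 (1×Cl, 3×F).
Other groups present: 1 amide, 1 carboxylic acid, 1 thiol.
Halogen count: 4.

4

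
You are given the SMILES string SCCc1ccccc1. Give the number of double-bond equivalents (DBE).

Molecular formula: C8H10S.
DoU = (2C + 2 + N − H − X) / 2, where X is the halogen count and O/S are ignored.
    = (2·8 + 2 + 0 − 10 − 0) / 2 = 8 / 2 = 4.

4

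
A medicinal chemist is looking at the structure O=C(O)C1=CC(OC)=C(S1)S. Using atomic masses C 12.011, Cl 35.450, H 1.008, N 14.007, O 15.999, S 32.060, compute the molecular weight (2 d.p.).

First, the molecular formula is C6H6O3S2 (counting implicit H from valence).
  C: 6 × 12.011 = 72.066
  H: 6 × 1.008 = 6.048
  O: 3 × 15.999 = 47.997
  S: 2 × 32.060 = 64.120
Sum: 6×12.011 + 6×1.008 + 3×15.999 + 2×32.060 = 190.231 → 190.23 g/mol.

190.23 g/mol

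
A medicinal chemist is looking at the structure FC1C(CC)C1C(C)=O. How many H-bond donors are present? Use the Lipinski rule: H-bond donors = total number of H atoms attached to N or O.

Donors: find every N or O and count the H atoms it carries.
  atom 9 (O): bond orders sum to 2 → 0 H
Lipinski HBD = 0.

0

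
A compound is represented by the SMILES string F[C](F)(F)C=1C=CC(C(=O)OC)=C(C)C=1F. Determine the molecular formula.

Walk through each heavy atom and fill implicit hydrogens from standard valence (C 4, N 3, O 2, S 2, halogen 1):
  atom 1: F (halogen, monovalent) → 0 H
  atom 2: C with explicit H count 0
  atom 3: F (halogen, monovalent) → 0 H
  atom 4: F (halogen, monovalent) → 0 H
  atom 5: C, bond orders sum to 4 (valence 4) → 0 H
  atom 6: C, bond orders sum to 3 (valence 4) → 1 H
  atom 7: C, bond orders sum to 3 (valence 4) → 1 H
  atom 8: C, bond orders sum to 4 (valence 4) → 0 H
  atom 9: C, bond orders sum to 4 (valence 4) → 0 H
  atom 10: O, bond orders sum to 2 (valence 2) → 0 H
  atom 11: O, bond orders sum to 2 (valence 2) → 0 H
  atom 12: C, bond orders sum to 1 (valence 4) → 3 H
  atom 13: C, bond orders sum to 4 (valence 4) → 0 H
  atom 14: C, bond orders sum to 1 (valence 4) → 3 H
  atom 15: C, bond orders sum to 4 (valence 4) → 0 H
  atom 16: F (halogen, monovalent) → 0 H
Totals → C:10, H:8, F:4, O:2.
In Hill order: C10H8F4O2.

C10H8F4O2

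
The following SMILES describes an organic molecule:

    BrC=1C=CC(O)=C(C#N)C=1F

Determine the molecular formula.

Walk through each heavy atom and fill implicit hydrogens from standard valence (C 4, N 3, O 2, S 2, halogen 1):
  atom 1: Br (halogen, monovalent) → 0 H
  atom 2: C, bond orders sum to 4 (valence 4) → 0 H
  atom 3: C, bond orders sum to 3 (valence 4) → 1 H
  atom 4: C, bond orders sum to 3 (valence 4) → 1 H
  atom 5: C, bond orders sum to 4 (valence 4) → 0 H
  atom 6: O, bond orders sum to 1 (valence 2) → 1 H
  atom 7: C, bond orders sum to 4 (valence 4) → 0 H
  atom 8: C, bond orders sum to 4 (valence 4) → 0 H
  atom 9: N, bond orders sum to 3 (valence 3) → 0 H
  atom 10: C, bond orders sum to 4 (valence 4) → 0 H
  atom 11: F (halogen, monovalent) → 0 H
Totals → C:7, H:3, Br:1, F:1, N:1, O:1.

C7H3BrFNO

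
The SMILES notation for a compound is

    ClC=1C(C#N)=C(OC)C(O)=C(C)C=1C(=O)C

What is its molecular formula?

Walk through each heavy atom and fill implicit hydrogens from standard valence (C 4, N 3, O 2, S 2, halogen 1):
  atom 1: Cl (halogen, monovalent) → 0 H
  atom 2: C, bond orders sum to 4 (valence 4) → 0 H
  atom 3: C, bond orders sum to 4 (valence 4) → 0 H
  atom 4: C, bond orders sum to 4 (valence 4) → 0 H
  atom 5: N, bond orders sum to 3 (valence 3) → 0 H
  atom 6: C, bond orders sum to 4 (valence 4) → 0 H
  atom 7: O, bond orders sum to 2 (valence 2) → 0 H
  atom 8: C, bond orders sum to 1 (valence 4) → 3 H
  atom 9: C, bond orders sum to 4 (valence 4) → 0 H
  atom 10: O, bond orders sum to 1 (valence 2) → 1 H
  atom 11: C, bond orders sum to 4 (valence 4) → 0 H
  atom 12: C, bond orders sum to 1 (valence 4) → 3 H
  atom 13: C, bond orders sum to 4 (valence 4) → 0 H
  atom 14: C, bond orders sum to 4 (valence 4) → 0 H
  atom 15: O, bond orders sum to 2 (valence 2) → 0 H
  atom 16: C, bond orders sum to 1 (valence 4) → 3 H
Totals → C:11, H:10, Cl:1, N:1, O:3.

C11H10ClNO3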